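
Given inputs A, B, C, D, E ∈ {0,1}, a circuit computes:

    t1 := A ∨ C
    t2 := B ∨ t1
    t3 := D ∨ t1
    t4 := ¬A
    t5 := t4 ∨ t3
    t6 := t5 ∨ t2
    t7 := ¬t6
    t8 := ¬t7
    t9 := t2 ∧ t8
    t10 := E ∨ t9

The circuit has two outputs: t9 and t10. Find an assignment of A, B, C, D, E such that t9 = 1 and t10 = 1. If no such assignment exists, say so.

Check with A=0, B=0, C=1, D=0, E=0:
t1 = A ∨ C = 0 ∨ 1 = 1
t2 = B ∨ t1 = 0 ∨ 1 = 1
t3 = D ∨ t1 = 0 ∨ 1 = 1
t4 = ¬A = ¬0 = 1
t5 = t4 ∨ t3 = 1 ∨ 1 = 1
t6 = t5 ∨ t2 = 1 ∨ 1 = 1
t7 = ¬t6 = ¬1 = 0
t8 = ¬t7 = ¬0 = 1
t9 = t2 ∧ t8 = 1 ∧ 1 = 1
t10 = E ∨ t9 = 0 ∨ 1 = 1
So t9 = 1 and t10 = 1.

A=0, B=0, C=1, D=0, E=0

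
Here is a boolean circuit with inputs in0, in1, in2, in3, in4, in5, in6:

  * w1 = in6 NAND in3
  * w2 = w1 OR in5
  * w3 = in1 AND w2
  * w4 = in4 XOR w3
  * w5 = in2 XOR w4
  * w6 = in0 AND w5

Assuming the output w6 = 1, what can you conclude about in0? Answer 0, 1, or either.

w6 = in0 AND w5 must be 1, so both in0 = 1 and w5 = 1.
w5 = in2 XOR w4 must be 1, so in2 and w4 differ.
Every assignment with w6 = 1 has in0 = 1; there are 32 such assignment(s).

1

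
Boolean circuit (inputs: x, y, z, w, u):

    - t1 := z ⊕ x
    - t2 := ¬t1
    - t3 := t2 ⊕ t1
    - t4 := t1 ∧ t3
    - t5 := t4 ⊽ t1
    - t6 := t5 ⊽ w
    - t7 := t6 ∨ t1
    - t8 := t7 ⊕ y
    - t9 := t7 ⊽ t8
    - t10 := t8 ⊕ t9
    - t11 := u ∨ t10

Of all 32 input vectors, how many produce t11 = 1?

t11 = u ∨ t10 must be 1, so at least one of u, t10 is 1.
Enumerating the 32 input combinations, 28 give t11 = 1 and 4 give t11 = 0.

28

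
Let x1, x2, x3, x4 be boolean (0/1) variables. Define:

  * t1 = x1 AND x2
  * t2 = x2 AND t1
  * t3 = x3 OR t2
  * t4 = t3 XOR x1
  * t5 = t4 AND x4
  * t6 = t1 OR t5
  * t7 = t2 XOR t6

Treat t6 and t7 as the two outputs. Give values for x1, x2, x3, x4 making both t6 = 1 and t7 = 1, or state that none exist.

x1=0, x2=0, x3=1, x4=1

Check with x1=0, x2=0, x3=1, x4=1:
t1 = x1 AND x2 = 0 AND 0 = 0
t2 = x2 AND t1 = 0 AND 0 = 0
t3 = x3 OR t2 = 1 OR 0 = 1
t4 = t3 XOR x1 = 1 XOR 0 = 1
t5 = t4 AND x4 = 1 AND 1 = 1
t6 = t1 OR t5 = 0 OR 1 = 1
t7 = t2 XOR t6 = 0 XOR 1 = 1
So t6 = 1 and t7 = 1.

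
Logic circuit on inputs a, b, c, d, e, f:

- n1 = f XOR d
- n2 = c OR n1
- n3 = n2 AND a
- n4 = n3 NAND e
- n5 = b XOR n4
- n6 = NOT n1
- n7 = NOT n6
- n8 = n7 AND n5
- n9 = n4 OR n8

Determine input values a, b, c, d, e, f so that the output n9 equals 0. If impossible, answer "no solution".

a=1, b=0, c=1, d=1, e=1, f=1

n9 = n4 OR n8 must be 0, so both n4 = 0 and n8 = 0.
n4 = n3 NAND e must be 0, so both n3 = 1 and e = 1.
n8 = n7 AND n5 must be 0, so at least one of n7, n5 is 0.
Check with a=1, b=0, c=1, d=1, e=1, f=1:
n1 = f XOR d = 1 XOR 1 = 0
n2 = c OR n1 = 1 OR 0 = 1
n3 = n2 AND a = 1 AND 1 = 1
n4 = n3 NAND e = 1 NAND 1 = 0
n5 = b XOR n4 = 0 XOR 0 = 0
n6 = NOT n1 = NOT 0 = 1
n7 = NOT n6 = NOT 1 = 0
n8 = n7 AND n5 = 0 AND 0 = 0
n9 = n4 OR n8 = 0 OR 0 = 0
So n9 = 0 as required.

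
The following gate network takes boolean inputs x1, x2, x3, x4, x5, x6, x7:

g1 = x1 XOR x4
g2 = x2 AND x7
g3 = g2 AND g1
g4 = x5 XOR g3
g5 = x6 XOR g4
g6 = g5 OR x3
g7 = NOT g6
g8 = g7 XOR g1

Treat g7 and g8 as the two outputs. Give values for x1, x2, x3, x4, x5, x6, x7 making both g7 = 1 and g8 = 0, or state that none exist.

x1=0, x2=1, x3=0, x4=1, x5=1, x6=1, x7=0

Check with x1=0, x2=1, x3=0, x4=1, x5=1, x6=1, x7=0:
g1 = x1 XOR x4 = 0 XOR 1 = 1
g2 = x2 AND x7 = 1 AND 0 = 0
g3 = g2 AND g1 = 0 AND 1 = 0
g4 = x5 XOR g3 = 1 XOR 0 = 1
g5 = x6 XOR g4 = 1 XOR 1 = 0
g6 = g5 OR x3 = 0 OR 0 = 0
g7 = NOT g6 = NOT 0 = 1
g8 = g7 XOR g1 = 1 XOR 1 = 0
So g7 = 1 and g8 = 0.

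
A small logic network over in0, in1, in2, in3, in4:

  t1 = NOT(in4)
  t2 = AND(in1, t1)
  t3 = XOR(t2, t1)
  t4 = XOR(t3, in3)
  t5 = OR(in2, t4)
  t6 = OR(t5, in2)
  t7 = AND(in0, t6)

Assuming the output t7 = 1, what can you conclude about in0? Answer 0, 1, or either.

t7 = AND(in0, t6) must be 1, so both in0 = 1 and t6 = 1.
t6 = OR(t5, in2) must be 1, so at least one of t5, in2 is 1.
Every assignment with t7 = 1 has in0 = 1; there are 12 such assignment(s).

1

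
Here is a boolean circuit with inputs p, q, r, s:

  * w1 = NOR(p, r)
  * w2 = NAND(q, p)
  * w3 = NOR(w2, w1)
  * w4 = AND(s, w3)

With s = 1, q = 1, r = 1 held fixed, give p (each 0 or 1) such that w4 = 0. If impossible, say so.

p=0

w4 = AND(s, w3) must be 0, so at least one of s, w3 is 0.
Check with s = 1, q = 1, r = 1 and p=0:
w1 = NOR(p, r) = NOR(0, 1) = 0
w2 = NAND(q, p) = NAND(1, 0) = 1
w3 = NOR(w2, w1) = NOR(1, 0) = 0
w4 = AND(s, w3) = AND(1, 0) = 0
So w4 = 0.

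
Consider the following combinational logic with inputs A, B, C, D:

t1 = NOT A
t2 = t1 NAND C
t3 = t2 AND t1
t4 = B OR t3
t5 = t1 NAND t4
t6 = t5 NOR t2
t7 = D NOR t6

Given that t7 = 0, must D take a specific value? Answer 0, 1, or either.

Both values of D occur among assignments with t7 = 0:
  D=0: A=0, B=1, C=1, D=0
  D=1: A=0, B=0, C=0, D=1

either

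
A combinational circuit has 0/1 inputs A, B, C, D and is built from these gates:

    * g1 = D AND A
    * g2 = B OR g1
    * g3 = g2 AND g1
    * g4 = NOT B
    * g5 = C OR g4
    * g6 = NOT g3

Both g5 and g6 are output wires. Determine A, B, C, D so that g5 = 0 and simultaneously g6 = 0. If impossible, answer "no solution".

A=1, B=1, C=0, D=1

Check with A=1, B=1, C=0, D=1:
g1 = D AND A = 1 AND 1 = 1
g2 = B OR g1 = 1 OR 1 = 1
g3 = g2 AND g1 = 1 AND 1 = 1
g4 = NOT B = NOT 1 = 0
g5 = C OR g4 = 0 OR 0 = 0
g6 = NOT g3 = NOT 1 = 0
So g5 = 0 and g6 = 0.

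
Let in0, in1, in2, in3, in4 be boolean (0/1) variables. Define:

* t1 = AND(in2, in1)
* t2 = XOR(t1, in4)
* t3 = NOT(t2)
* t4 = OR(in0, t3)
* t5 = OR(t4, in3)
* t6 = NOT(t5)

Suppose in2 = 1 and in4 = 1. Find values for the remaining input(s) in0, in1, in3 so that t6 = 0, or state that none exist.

in0=0 in1=0 in3=1

Check with in2 = 1 and in4 = 1 and in0=0, in1=0, in3=1:
t1 = AND(in2, in1) = AND(1, 0) = 0
t2 = XOR(t1, in4) = XOR(0, 1) = 1
t3 = NOT(t2) = NOT 1 = 0
t4 = OR(in0, t3) = OR(0, 0) = 0
t5 = OR(t4, in3) = OR(0, 1) = 1
t6 = NOT(t5) = NOT 1 = 0
So t6 = 0.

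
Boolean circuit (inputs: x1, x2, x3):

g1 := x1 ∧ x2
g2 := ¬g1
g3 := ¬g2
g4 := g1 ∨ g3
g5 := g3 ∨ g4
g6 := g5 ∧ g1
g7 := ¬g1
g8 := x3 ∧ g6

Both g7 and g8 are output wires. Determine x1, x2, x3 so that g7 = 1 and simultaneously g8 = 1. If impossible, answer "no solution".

Across all 8 input combinations, none give both g7 = 1 and g8 = 1.

no solution exists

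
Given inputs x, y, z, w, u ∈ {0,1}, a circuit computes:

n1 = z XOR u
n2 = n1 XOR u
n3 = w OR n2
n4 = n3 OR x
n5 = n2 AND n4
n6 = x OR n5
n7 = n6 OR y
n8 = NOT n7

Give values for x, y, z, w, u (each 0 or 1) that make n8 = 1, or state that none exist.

x=0, y=0, z=0, w=1, u=0

n8 = NOT n7 must be 1, so n7 = 0.
Check with x=0, y=0, z=0, w=1, u=0:
n1 = z XOR u = 0 XOR 0 = 0
n2 = n1 XOR u = 0 XOR 0 = 0
n3 = w OR n2 = 1 OR 0 = 1
n4 = n3 OR x = 1 OR 0 = 1
n5 = n2 AND n4 = 0 AND 1 = 0
n6 = x OR n5 = 0 OR 0 = 0
n7 = n6 OR y = 0 OR 0 = 0
n8 = NOT n7 = NOT 0 = 1
So n8 = 1 as required.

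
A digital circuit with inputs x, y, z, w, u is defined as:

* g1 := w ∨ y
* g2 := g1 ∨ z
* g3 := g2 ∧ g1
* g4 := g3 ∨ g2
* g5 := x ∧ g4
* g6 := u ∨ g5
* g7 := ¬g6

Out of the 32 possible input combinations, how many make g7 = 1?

g7 = ¬g6 must be 1, so g6 = 0.
g6 = u ∨ g5 must be 0, so both u = 0 and g5 = 0.
Enumerating the 32 input combinations, 9 give g7 = 1 and 23 give g7 = 0.

9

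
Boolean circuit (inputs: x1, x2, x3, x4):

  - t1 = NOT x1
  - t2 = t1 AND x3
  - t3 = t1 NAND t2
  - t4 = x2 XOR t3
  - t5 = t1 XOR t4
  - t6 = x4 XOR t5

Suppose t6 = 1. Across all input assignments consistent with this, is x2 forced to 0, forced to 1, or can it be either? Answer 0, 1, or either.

Both values of x2 occur among assignments with t6 = 1:
  x2=0: x1=0, x2=0, x3=0, x4=1
  x2=1: x1=0, x2=1, x3=0, x4=0

either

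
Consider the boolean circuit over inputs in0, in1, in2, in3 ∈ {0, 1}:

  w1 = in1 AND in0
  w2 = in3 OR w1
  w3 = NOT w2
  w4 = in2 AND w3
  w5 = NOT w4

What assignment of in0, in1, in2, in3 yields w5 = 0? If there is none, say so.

in0=1, in1=0, in2=1, in3=0

w5 = NOT w4 must be 0, so w4 = 1.
Check with in0=1, in1=0, in2=1, in3=0:
w1 = in1 AND in0 = 0 AND 1 = 0
w2 = in3 OR w1 = 0 OR 0 = 0
w3 = NOT w2 = NOT 0 = 1
w4 = in2 AND w3 = 1 AND 1 = 1
w5 = NOT w4 = NOT 1 = 0
So w5 = 0 as required.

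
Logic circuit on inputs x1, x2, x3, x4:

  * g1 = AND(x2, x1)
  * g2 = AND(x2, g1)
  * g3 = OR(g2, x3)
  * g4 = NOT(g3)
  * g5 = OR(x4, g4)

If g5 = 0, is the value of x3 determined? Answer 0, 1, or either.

Both values of x3 occur among assignments with g5 = 0:
  x3=0: x1=1, x2=1, x3=0, x4=0
  x3=1: x1=0, x2=0, x3=1, x4=0

either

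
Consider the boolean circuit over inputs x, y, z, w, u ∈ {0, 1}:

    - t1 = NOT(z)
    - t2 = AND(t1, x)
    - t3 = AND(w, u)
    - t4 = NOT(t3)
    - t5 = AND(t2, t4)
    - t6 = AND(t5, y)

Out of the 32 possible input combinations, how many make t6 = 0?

t6 = AND(t5, y) must be 0, so at least one of t5, y is 0.
Enumerating the 32 input combinations, 29 give t6 = 0 and 3 give t6 = 1.

29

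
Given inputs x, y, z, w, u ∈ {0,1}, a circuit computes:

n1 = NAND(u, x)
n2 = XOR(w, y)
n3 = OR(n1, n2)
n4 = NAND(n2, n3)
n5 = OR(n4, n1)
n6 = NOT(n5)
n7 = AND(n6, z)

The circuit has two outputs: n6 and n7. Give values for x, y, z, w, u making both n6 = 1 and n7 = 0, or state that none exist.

x=1 y=0 z=0 w=1 u=1

Check with x=1 y=0 z=0 w=1 u=1:
n1 = NAND(u, x) = NAND(1, 1) = 0
n2 = XOR(w, y) = XOR(1, 0) = 1
n3 = OR(n1, n2) = OR(0, 1) = 1
n4 = NAND(n2, n3) = NAND(1, 1) = 0
n5 = OR(n4, n1) = OR(0, 0) = 0
n6 = NOT(n5) = NOT 0 = 1
n7 = AND(n6, z) = AND(1, 0) = 0
So n6 = 1 and n7 = 0.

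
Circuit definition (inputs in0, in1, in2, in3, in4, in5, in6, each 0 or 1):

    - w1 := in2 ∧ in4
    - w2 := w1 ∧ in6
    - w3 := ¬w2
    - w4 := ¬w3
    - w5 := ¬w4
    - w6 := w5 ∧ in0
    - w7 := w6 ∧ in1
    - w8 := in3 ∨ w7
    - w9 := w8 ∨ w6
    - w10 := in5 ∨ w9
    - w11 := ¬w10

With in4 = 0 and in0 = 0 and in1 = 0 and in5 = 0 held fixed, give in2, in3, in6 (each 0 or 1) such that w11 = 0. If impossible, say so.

in2=0 in3=1 in6=1

w11 = ¬w10 must be 0, so w10 = 1.
Check with in4 = 0 and in0 = 0 and in1 = 0 and in5 = 0 and in2=0, in3=1, in6=1:
w1 = in2 ∧ in4 = 0 ∧ 0 = 0
w2 = w1 ∧ in6 = 0 ∧ 1 = 0
w3 = ¬w2 = ¬0 = 1
w4 = ¬w3 = ¬1 = 0
w5 = ¬w4 = ¬0 = 1
w6 = w5 ∧ in0 = 1 ∧ 0 = 0
w7 = w6 ∧ in1 = 0 ∧ 0 = 0
w8 = in3 ∨ w7 = 1 ∨ 0 = 1
w9 = w8 ∨ w6 = 1 ∨ 0 = 1
w10 = in5 ∨ w9 = 0 ∨ 1 = 1
w11 = ¬w10 = ¬1 = 0
So w11 = 0.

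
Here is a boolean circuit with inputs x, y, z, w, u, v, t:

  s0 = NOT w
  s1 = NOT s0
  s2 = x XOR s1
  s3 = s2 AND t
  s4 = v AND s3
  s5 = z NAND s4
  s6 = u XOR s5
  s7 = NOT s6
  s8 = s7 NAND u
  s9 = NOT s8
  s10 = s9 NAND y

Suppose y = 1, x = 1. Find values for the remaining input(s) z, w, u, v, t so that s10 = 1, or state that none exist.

z=0, w=1, u=0, v=1, t=1

s10 = s9 NAND y must be 1, so at least one of s9, y is 0.
Check with y = 1, x = 1 and z=0, w=1, u=0, v=1, t=1:
s0 = NOT w = NOT 1 = 0
s1 = NOT s0 = NOT 0 = 1
s2 = x XOR s1 = 1 XOR 1 = 0
s3 = s2 AND t = 0 AND 1 = 0
s4 = v AND s3 = 1 AND 0 = 0
s5 = z NAND s4 = 0 NAND 0 = 1
s6 = u XOR s5 = 0 XOR 1 = 1
s7 = NOT s6 = NOT 1 = 0
s8 = s7 NAND u = 0 NAND 0 = 1
s9 = NOT s8 = NOT 1 = 0
s10 = s9 NAND y = 0 NAND 1 = 1
So s10 = 1.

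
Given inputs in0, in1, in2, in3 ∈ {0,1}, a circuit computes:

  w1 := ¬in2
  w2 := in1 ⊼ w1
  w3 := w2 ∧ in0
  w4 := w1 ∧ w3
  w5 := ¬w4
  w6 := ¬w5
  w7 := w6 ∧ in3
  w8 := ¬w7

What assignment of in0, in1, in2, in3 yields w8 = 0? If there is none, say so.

Check with in0=1, in1=0, in2=0, in3=1:
w1 = ¬in2 = ¬0 = 1
w2 = in1 ⊼ w1 = 0 ⊼ 1 = 1
w3 = w2 ∧ in0 = 1 ∧ 1 = 1
w4 = w1 ∧ w3 = 1 ∧ 1 = 1
w5 = ¬w4 = ¬1 = 0
w6 = ¬w5 = ¬0 = 1
w7 = w6 ∧ in3 = 1 ∧ 1 = 1
w8 = ¬w7 = ¬1 = 0
So w8 = 0 as required.

in0=1, in1=0, in2=0, in3=1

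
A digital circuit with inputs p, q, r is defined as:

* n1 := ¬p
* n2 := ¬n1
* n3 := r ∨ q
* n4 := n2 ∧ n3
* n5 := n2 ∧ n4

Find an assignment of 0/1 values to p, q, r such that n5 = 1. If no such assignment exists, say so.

p=1 q=0 r=1

n5 = n2 ∧ n4 must be 1, so both n2 = 1 and n4 = 1.
Check with p=1 q=0 r=1:
n1 = ¬p = ¬1 = 0
n2 = ¬n1 = ¬0 = 1
n3 = r ∨ q = 1 ∨ 0 = 1
n4 = n2 ∧ n3 = 1 ∧ 1 = 1
n5 = n2 ∧ n4 = 1 ∧ 1 = 1
So n5 = 1 as required.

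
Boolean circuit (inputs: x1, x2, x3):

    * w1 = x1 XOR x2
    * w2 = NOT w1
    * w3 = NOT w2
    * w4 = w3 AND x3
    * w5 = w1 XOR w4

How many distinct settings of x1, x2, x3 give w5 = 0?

6

w5 = w1 XOR w4 must be 0, so w1 and w4 are equal.
Enumerating the 8 input combinations, 6 give w5 = 0 and 2 give w5 = 1.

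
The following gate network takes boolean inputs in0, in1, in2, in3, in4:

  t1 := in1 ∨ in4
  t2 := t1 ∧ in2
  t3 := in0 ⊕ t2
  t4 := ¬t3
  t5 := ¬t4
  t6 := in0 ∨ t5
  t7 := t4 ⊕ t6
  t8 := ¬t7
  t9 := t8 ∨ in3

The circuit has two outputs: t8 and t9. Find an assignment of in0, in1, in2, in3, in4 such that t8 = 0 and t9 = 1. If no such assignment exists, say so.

Check with in0=1 in1=0 in2=0 in3=1 in4=0:
t1 = in1 ∨ in4 = 0 ∨ 0 = 0
t2 = t1 ∧ in2 = 0 ∧ 0 = 0
t3 = in0 ⊕ t2 = 1 ⊕ 0 = 1
t4 = ¬t3 = ¬1 = 0
t5 = ¬t4 = ¬0 = 1
t6 = in0 ∨ t5 = 1 ∨ 1 = 1
t7 = t4 ⊕ t6 = 0 ⊕ 1 = 1
t8 = ¬t7 = ¬1 = 0
t9 = t8 ∨ in3 = 0 ∨ 1 = 1
So t8 = 0 and t9 = 1.

in0=1 in1=0 in2=0 in3=1 in4=0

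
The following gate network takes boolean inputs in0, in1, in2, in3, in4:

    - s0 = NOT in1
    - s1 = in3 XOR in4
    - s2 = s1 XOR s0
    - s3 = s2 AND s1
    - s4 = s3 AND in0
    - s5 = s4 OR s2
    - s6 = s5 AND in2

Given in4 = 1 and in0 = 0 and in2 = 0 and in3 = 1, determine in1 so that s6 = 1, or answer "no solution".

no solution exists

With in4 = 1 and in0 = 0 and in2 = 0 and in3 = 1 fixed, none of the 2 settings of in1 give s6 = 1.
For example, with in1=1:
s0 = NOT in1 = NOT 1 = 0
s1 = in3 XOR in4 = 1 XOR 1 = 0
s2 = s1 XOR s0 = 0 XOR 0 = 0
s3 = s2 AND s1 = 0 AND 0 = 0
s4 = s3 AND in0 = 0 AND 0 = 0
s5 = s4 OR s2 = 0 OR 0 = 0
s6 = s5 AND in2 = 0 AND 0 = 0
giving s6 = 0 ≠ 1.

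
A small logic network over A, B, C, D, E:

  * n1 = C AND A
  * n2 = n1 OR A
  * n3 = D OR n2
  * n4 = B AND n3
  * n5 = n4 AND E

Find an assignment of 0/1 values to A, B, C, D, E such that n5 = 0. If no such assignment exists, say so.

Check with A=0, B=1, C=0, D=0, E=0:
n1 = C AND A = 0 AND 0 = 0
n2 = n1 OR A = 0 OR 0 = 0
n3 = D OR n2 = 0 OR 0 = 0
n4 = B AND n3 = 1 AND 0 = 0
n5 = n4 AND E = 0 AND 0 = 0
So n5 = 0 as required.

A=0, B=1, C=0, D=0, E=0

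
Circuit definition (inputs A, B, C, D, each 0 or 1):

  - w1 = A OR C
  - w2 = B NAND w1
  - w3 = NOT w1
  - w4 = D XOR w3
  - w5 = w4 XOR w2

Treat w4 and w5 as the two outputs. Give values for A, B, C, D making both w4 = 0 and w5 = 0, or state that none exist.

A=1, B=1, C=1, D=0

Check with A=1, B=1, C=1, D=0:
w1 = A OR C = 1 OR 1 = 1
w2 = B NAND w1 = 1 NAND 1 = 0
w3 = NOT w1 = NOT 1 = 0
w4 = D XOR w3 = 0 XOR 0 = 0
w5 = w4 XOR w2 = 0 XOR 0 = 0
So w4 = 0 and w5 = 0.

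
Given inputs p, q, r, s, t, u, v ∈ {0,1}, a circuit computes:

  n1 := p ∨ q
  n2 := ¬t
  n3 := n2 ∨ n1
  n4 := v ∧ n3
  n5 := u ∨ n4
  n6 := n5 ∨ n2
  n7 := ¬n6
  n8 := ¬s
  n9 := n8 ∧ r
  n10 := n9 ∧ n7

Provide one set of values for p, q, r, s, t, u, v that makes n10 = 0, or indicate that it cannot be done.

p=0 q=1 r=1 s=0 t=1 u=1 v=0

n10 = n9 ∧ n7 must be 0, so at least one of n9, n7 is 0.
Check with p=0 q=1 r=1 s=0 t=1 u=1 v=0:
n1 = p ∨ q = 0 ∨ 1 = 1
n2 = ¬t = ¬1 = 0
n3 = n2 ∨ n1 = 0 ∨ 1 = 1
n4 = v ∧ n3 = 0 ∧ 1 = 0
n5 = u ∨ n4 = 1 ∨ 0 = 1
n6 = n5 ∨ n2 = 1 ∨ 0 = 1
n7 = ¬n6 = ¬1 = 0
n8 = ¬s = ¬0 = 1
n9 = n8 ∧ r = 1 ∧ 1 = 1
n10 = n9 ∧ n7 = 1 ∧ 0 = 0
So n10 = 0 as required.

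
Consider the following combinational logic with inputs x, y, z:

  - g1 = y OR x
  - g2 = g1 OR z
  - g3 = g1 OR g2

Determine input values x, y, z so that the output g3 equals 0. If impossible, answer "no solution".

x=0 y=0 z=0

g3 = g1 OR g2 must be 0, so both g1 = 0 and g2 = 0.
Check with x=0 y=0 z=0:
g1 = y OR x = 0 OR 0 = 0
g2 = g1 OR z = 0 OR 0 = 0
g3 = g1 OR g2 = 0 OR 0 = 0
So g3 = 0 as required.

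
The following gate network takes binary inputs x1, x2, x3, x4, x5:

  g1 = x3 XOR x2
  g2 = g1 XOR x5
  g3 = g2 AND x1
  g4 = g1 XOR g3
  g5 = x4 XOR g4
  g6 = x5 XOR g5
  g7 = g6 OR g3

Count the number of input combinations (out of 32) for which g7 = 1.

g7 = g6 OR g3 must be 1, so at least one of g6, g3 is 1.
Enumerating the 32 input combinations, 20 give g7 = 1 and 12 give g7 = 0.

20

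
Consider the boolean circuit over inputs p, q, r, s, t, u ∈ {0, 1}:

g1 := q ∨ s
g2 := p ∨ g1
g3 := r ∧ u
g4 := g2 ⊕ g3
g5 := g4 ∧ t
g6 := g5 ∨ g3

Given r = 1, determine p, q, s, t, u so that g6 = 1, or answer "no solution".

g6 = g5 ∨ g3 must be 1, so at least one of g5, g3 is 1.
Check with r = 1 and p=1, q=0, s=1, t=1, u=1:
g1 = q ∨ s = 0 ∨ 1 = 1
g2 = p ∨ g1 = 1 ∨ 1 = 1
g3 = r ∧ u = 1 ∧ 1 = 1
g4 = g2 ⊕ g3 = 1 ⊕ 1 = 0
g5 = g4 ∧ t = 0 ∧ 1 = 0
g6 = g5 ∨ g3 = 0 ∨ 1 = 1
So g6 = 1.

p=1, q=0, s=1, t=1, u=1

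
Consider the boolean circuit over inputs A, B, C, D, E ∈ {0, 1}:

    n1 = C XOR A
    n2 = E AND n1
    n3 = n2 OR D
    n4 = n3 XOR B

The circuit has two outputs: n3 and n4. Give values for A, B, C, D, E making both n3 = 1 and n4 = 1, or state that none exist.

A=0, B=0, C=1, D=1, E=1

Check with A=0, B=0, C=1, D=1, E=1:
n1 = C XOR A = 1 XOR 0 = 1
n2 = E AND n1 = 1 AND 1 = 1
n3 = n2 OR D = 1 OR 1 = 1
n4 = n3 XOR B = 1 XOR 0 = 1
So n3 = 1 and n4 = 1.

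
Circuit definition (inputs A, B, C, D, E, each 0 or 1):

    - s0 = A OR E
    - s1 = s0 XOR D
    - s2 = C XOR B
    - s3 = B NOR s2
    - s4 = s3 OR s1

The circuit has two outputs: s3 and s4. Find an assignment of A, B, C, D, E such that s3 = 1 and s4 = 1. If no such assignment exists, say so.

A=0, B=0, C=0, D=0, E=1

Check with A=0, B=0, C=0, D=0, E=1:
s0 = A OR E = 0 OR 1 = 1
s1 = s0 XOR D = 1 XOR 0 = 1
s2 = C XOR B = 0 XOR 0 = 0
s3 = B NOR s2 = 0 NOR 0 = 1
s4 = s3 OR s1 = 1 OR 1 = 1
So s3 = 1 and s4 = 1.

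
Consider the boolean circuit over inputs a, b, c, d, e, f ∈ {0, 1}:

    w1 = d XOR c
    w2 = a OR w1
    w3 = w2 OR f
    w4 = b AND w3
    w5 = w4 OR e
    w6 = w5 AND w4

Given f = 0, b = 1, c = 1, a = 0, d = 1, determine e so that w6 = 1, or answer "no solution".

With f = 0, b = 1, c = 1, a = 0, d = 1 fixed, none of the 2 settings of e give w6 = 1.
For example, with e=0:
w1 = d XOR c = 1 XOR 1 = 0
w2 = a OR w1 = 0 OR 0 = 0
w3 = w2 OR f = 0 OR 0 = 0
w4 = b AND w3 = 1 AND 0 = 0
w5 = w4 OR e = 0 OR 0 = 0
w6 = w5 AND w4 = 0 AND 0 = 0
giving w6 = 0 ≠ 1.

no solution exists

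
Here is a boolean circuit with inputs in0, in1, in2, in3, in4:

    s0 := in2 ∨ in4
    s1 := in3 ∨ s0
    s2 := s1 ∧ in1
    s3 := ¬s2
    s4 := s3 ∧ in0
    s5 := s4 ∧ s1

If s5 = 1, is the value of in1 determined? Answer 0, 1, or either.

0

s5 = s4 ∧ s1 must be 1, so both s4 = 1 and s1 = 1.
s4 = s3 ∧ in0 must be 1, so both s3 = 1 and in0 = 1.
s1 = in3 ∨ s0 must be 1, so at least one of in3, s0 is 1.
Every assignment with s5 = 1 has in1 = 0; there are 7 such assignment(s).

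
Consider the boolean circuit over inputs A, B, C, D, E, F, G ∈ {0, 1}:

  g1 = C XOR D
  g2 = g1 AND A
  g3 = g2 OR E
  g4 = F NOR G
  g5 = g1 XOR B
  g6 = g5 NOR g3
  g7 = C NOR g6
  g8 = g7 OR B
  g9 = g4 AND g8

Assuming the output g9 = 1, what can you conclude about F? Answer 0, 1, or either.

0

g9 = g4 AND g8 must be 1, so both g4 = 1 and g8 = 1.
Every assignment with g9 = 1 has F = 0; there are 22 such assignment(s).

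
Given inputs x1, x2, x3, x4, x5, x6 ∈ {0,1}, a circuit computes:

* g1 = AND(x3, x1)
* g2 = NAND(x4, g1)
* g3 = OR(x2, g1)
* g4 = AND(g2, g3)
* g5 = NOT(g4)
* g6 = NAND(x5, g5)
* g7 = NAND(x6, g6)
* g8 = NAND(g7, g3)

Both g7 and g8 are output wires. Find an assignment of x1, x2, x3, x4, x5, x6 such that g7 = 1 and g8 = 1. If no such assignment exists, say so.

x1=0, x2=0, x3=0, x4=0, x5=1, x6=0

Check with x1=0, x2=0, x3=0, x4=0, x5=1, x6=0:
g1 = AND(x3, x1) = AND(0, 0) = 0
g2 = NAND(x4, g1) = NAND(0, 0) = 1
g3 = OR(x2, g1) = OR(0, 0) = 0
g4 = AND(g2, g3) = AND(1, 0) = 0
g5 = NOT(g4) = NOT 0 = 1
g6 = NAND(x5, g5) = NAND(1, 1) = 0
g7 = NAND(x6, g6) = NAND(0, 0) = 1
g8 = NAND(g7, g3) = NAND(1, 0) = 1
So g7 = 1 and g8 = 1.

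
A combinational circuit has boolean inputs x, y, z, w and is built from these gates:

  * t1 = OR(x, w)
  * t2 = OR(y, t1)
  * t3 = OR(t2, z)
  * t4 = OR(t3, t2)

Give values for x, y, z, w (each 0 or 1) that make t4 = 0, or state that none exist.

x=0, y=0, z=0, w=0

t4 = OR(t3, t2) must be 0, so both t3 = 0 and t2 = 0.
Check with x=0, y=0, z=0, w=0:
t1 = OR(x, w) = OR(0, 0) = 0
t2 = OR(y, t1) = OR(0, 0) = 0
t3 = OR(t2, z) = OR(0, 0) = 0
t4 = OR(t3, t2) = OR(0, 0) = 0
So t4 = 0 as required.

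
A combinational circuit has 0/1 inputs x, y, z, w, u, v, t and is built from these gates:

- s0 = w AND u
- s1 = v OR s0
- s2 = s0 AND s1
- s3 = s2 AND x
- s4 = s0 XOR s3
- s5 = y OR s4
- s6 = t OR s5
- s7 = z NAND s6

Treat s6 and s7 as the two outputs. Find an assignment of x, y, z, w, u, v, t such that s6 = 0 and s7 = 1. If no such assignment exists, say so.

x=0, y=0, z=0, w=0, u=1, v=0, t=0

Check with x=0, y=0, z=0, w=0, u=1, v=0, t=0:
s0 = w AND u = 0 AND 1 = 0
s1 = v OR s0 = 0 OR 0 = 0
s2 = s0 AND s1 = 0 AND 0 = 0
s3 = s2 AND x = 0 AND 0 = 0
s4 = s0 XOR s3 = 0 XOR 0 = 0
s5 = y OR s4 = 0 OR 0 = 0
s6 = t OR s5 = 0 OR 0 = 0
s7 = z NAND s6 = 0 NAND 0 = 1
So s6 = 0 and s7 = 1.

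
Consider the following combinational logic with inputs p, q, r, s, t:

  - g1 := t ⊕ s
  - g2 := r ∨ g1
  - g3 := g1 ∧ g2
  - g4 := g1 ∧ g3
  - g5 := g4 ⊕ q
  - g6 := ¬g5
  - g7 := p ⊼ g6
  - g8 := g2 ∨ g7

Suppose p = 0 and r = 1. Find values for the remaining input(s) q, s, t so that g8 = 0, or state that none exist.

With p = 0 and r = 1 fixed, none of the 8 settings of q, s, t give g8 = 0.
For example, with q=0, s=1, t=0:
g1 = t ⊕ s = 0 ⊕ 1 = 1
g2 = r ∨ g1 = 1 ∨ 1 = 1
g3 = g1 ∧ g2 = 1 ∧ 1 = 1
g4 = g1 ∧ g3 = 1 ∧ 1 = 1
g5 = g4 ⊕ q = 1 ⊕ 0 = 1
g6 = ¬g5 = ¬1 = 0
g7 = p ⊼ g6 = 0 ⊼ 0 = 1
g8 = g2 ∨ g7 = 1 ∨ 1 = 1
giving g8 = 1 ≠ 0.

no solution exists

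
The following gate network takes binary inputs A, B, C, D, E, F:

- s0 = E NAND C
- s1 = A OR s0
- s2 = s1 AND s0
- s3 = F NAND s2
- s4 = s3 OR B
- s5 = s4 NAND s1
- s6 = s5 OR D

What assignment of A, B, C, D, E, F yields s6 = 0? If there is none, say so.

s6 = s5 OR D must be 0, so both s5 = 0 and D = 0.
s5 = s4 NAND s1 must be 0, so both s4 = 1 and s1 = 1.
s4 = s3 OR B must be 1, so at least one of s3, B is 1.
Check with A=1 B=1 C=0 D=0 E=0 F=0:
s0 = E NAND C = 0 NAND 0 = 1
s1 = A OR s0 = 1 OR 1 = 1
s2 = s1 AND s0 = 1 AND 1 = 1
s3 = F NAND s2 = 0 NAND 1 = 1
s4 = s3 OR B = 1 OR 1 = 1
s5 = s4 NAND s1 = 1 NAND 1 = 0
s6 = s5 OR D = 0 OR 0 = 0
So s6 = 0 as required.

A=1 B=1 C=0 D=0 E=0 F=0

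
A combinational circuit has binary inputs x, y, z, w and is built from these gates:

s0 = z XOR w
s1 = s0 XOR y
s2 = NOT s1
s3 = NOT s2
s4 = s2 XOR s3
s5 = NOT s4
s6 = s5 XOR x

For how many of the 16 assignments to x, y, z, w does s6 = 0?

s6 = s5 XOR x must be 0, so s5 and x are equal.
Enumerating the 16 input combinations, 8 give s6 = 0 and 8 give s6 = 1.

8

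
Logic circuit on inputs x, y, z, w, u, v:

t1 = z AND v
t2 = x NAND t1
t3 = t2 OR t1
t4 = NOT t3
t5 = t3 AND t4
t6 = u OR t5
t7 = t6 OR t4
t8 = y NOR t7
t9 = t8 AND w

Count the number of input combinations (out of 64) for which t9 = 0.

56

t9 = t8 AND w must be 0, so at least one of t8, w is 0.
Enumerating the 64 input combinations, 56 give t9 = 0 and 8 give t9 = 1.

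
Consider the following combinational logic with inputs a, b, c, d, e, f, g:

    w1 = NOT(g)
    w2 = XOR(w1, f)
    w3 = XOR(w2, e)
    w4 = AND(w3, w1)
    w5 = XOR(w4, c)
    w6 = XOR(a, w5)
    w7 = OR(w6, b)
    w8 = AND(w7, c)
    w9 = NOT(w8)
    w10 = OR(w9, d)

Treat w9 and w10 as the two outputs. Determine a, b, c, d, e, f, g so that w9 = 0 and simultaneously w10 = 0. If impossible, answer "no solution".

Check with a=1, b=1, c=1, d=0, e=1, f=1, g=1:
w1 = NOT(g) = NOT 1 = 0
w2 = XOR(w1, f) = XOR(0, 1) = 1
w3 = XOR(w2, e) = XOR(1, 1) = 0
w4 = AND(w3, w1) = AND(0, 0) = 0
w5 = XOR(w4, c) = XOR(0, 1) = 1
w6 = XOR(a, w5) = XOR(1, 1) = 0
w7 = OR(w6, b) = OR(0, 1) = 1
w8 = AND(w7, c) = AND(1, 1) = 1
w9 = NOT(w8) = NOT 1 = 0
w10 = OR(w9, d) = OR(0, 0) = 0
So w9 = 0 and w10 = 0.

a=1, b=1, c=1, d=0, e=1, f=1, g=1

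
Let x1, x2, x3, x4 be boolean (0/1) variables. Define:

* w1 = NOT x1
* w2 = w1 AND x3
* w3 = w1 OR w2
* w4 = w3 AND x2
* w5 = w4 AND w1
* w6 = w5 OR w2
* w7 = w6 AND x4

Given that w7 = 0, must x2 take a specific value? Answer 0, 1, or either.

either

Both values of x2 occur among assignments with w7 = 0:
  x2=0: x1=0, x2=0, x3=0, x4=0
  x2=1: x1=0, x2=1, x3=0, x4=0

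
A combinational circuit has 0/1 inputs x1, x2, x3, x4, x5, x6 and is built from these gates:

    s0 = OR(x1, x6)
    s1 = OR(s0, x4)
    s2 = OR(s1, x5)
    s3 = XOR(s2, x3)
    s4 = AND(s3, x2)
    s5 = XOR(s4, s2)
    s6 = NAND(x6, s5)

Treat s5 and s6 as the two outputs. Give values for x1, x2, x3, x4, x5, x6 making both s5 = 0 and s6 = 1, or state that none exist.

x1=0 x2=1 x3=0 x4=0 x5=0 x6=1

Check with x1=0 x2=1 x3=0 x4=0 x5=0 x6=1:
s0 = OR(x1, x6) = OR(0, 1) = 1
s1 = OR(s0, x4) = OR(1, 0) = 1
s2 = OR(s1, x5) = OR(1, 0) = 1
s3 = XOR(s2, x3) = XOR(1, 0) = 1
s4 = AND(s3, x2) = AND(1, 1) = 1
s5 = XOR(s4, s2) = XOR(1, 1) = 0
s6 = NAND(x6, s5) = NAND(1, 0) = 1
So s5 = 0 and s6 = 1.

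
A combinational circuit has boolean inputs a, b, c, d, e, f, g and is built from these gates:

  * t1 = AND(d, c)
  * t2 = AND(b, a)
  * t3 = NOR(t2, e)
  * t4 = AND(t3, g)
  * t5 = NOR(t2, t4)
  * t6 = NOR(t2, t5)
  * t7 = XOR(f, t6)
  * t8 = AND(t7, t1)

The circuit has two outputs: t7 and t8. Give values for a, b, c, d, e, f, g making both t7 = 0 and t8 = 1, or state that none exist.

no solution exists

Across all 128 input combinations, none give both t7 = 0 and t8 = 1.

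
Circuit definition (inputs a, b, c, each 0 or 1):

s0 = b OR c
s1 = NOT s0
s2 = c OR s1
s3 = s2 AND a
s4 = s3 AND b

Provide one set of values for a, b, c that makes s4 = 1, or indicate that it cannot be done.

s4 = s3 AND b must be 1, so both s3 = 1 and b = 1.
Check with a=1, b=1, c=1:
s0 = b OR c = 1 OR 1 = 1
s1 = NOT s0 = NOT 1 = 0
s2 = c OR s1 = 1 OR 0 = 1
s3 = s2 AND a = 1 AND 1 = 1
s4 = s3 AND b = 1 AND 1 = 1
So s4 = 1 as required.

a=1, b=1, c=1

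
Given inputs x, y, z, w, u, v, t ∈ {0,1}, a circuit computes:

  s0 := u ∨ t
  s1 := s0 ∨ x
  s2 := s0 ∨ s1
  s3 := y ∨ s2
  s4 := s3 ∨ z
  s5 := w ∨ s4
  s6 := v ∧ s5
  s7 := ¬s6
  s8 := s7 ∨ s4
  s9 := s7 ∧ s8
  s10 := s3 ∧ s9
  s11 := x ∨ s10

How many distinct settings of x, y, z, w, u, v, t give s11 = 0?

36

s11 = x ∨ s10 must be 0, so both x = 0 and s10 = 0.
s10 = s3 ∧ s9 must be 0, so at least one of s3, s9 is 0.
Enumerating the 128 input combinations, 36 give s11 = 0 and 92 give s11 = 1.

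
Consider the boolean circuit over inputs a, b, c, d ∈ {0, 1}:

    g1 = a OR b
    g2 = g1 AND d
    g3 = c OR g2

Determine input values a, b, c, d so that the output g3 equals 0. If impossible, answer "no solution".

a=0 b=0 c=0 d=1

g3 = c OR g2 must be 0, so both c = 0 and g2 = 0.
g2 = g1 AND d must be 0, so at least one of g1, d is 0.
Check with a=0 b=0 c=0 d=1:
g1 = a OR b = 0 OR 0 = 0
g2 = g1 AND d = 0 AND 1 = 0
g3 = c OR g2 = 0 OR 0 = 0
So g3 = 0 as required.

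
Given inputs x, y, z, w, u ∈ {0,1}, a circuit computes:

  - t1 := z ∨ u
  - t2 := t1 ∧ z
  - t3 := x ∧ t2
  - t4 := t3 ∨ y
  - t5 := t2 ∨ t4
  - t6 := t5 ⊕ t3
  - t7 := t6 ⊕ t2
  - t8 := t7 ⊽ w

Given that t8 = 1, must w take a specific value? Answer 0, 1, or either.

t8 = t7 ⊽ w must be 1, so both t7 = 0 and w = 0.
Every assignment with t8 = 1 has w = 0; there are 8 such assignment(s).

0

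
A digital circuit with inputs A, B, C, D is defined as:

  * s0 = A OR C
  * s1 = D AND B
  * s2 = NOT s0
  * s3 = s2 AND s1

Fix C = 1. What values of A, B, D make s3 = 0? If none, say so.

Check with C = 1 and A=1, B=0, D=1:
s0 = A OR C = 1 OR 1 = 1
s1 = D AND B = 1 AND 0 = 0
s2 = NOT s0 = NOT 1 = 0
s3 = s2 AND s1 = 0 AND 0 = 0
So s3 = 0.

A=1, B=0, D=1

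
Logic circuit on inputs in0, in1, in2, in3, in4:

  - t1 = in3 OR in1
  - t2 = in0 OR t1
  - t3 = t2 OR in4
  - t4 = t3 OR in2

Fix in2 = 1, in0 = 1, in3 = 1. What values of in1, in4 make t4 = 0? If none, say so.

With in2 = 1, in0 = 1, in3 = 1 fixed, none of the 4 settings of in1, in4 give t4 = 0.
For example, with in1=0, in4=1:
t1 = in3 OR in1 = 1 OR 0 = 1
t2 = in0 OR t1 = 1 OR 1 = 1
t3 = t2 OR in4 = 1 OR 1 = 1
t4 = t3 OR in2 = 1 OR 1 = 1
giving t4 = 1 ≠ 0.

no solution exists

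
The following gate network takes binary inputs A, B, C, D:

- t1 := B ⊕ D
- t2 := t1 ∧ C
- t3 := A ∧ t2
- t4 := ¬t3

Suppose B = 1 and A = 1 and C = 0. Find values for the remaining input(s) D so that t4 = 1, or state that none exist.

Check with B = 1 and A = 1 and C = 0 and D=0:
t1 = B ⊕ D = 1 ⊕ 0 = 1
t2 = t1 ∧ C = 1 ∧ 0 = 0
t3 = A ∧ t2 = 1 ∧ 0 = 0
t4 = ¬t3 = ¬0 = 1
So t4 = 1.

D=0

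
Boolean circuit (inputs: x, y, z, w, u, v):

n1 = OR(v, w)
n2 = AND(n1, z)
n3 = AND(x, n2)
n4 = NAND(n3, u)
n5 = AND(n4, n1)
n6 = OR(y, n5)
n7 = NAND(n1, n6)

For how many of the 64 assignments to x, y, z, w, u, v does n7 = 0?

45

n7 = NAND(n1, n6) must be 0, so both n1 = 1 and n6 = 1.
n1 = OR(v, w) must be 1, so at least one of v, w is 1.
n6 = OR(y, n5) must be 1, so at least one of y, n5 is 1.
Enumerating the 64 input combinations, 45 give n7 = 0 and 19 give n7 = 1.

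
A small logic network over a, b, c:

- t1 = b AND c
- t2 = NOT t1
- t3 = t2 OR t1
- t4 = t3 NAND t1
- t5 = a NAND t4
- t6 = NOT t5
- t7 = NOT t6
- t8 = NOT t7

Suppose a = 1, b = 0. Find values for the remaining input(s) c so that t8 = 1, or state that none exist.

c=0

t8 = NOT t7 must be 1, so t7 = 0.
Check with a = 1, b = 0 and c=0:
t1 = b AND c = 0 AND 0 = 0
t2 = NOT t1 = NOT 0 = 1
t3 = t2 OR t1 = 1 OR 0 = 1
t4 = t3 NAND t1 = 1 NAND 0 = 1
t5 = a NAND t4 = 1 NAND 1 = 0
t6 = NOT t5 = NOT 0 = 1
t7 = NOT t6 = NOT 1 = 0
t8 = NOT t7 = NOT 0 = 1
So t8 = 1.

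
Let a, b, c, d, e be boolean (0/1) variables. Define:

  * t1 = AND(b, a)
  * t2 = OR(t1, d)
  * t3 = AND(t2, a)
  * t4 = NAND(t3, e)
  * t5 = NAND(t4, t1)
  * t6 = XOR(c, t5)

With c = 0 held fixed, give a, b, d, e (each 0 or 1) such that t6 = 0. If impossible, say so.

t6 = XOR(c, t5) must be 0, so c and t5 are equal.
Check with c = 0 and a=1, b=1, d=0, e=0:
t1 = AND(b, a) = AND(1, 1) = 1
t2 = OR(t1, d) = OR(1, 0) = 1
t3 = AND(t2, a) = AND(1, 1) = 1
t4 = NAND(t3, e) = NAND(1, 0) = 1
t5 = NAND(t4, t1) = NAND(1, 1) = 0
t6 = XOR(c, t5) = XOR(0, 0) = 0
So t6 = 0.

a=1, b=1, d=0, e=0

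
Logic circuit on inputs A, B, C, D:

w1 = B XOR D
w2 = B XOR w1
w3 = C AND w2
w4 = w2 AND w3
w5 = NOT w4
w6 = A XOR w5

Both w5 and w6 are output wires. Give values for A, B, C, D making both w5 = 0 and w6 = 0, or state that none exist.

A=0, B=0, C=1, D=1

Check with A=0, B=0, C=1, D=1:
w1 = B XOR D = 0 XOR 1 = 1
w2 = B XOR w1 = 0 XOR 1 = 1
w3 = C AND w2 = 1 AND 1 = 1
w4 = w2 AND w3 = 1 AND 1 = 1
w5 = NOT w4 = NOT 1 = 0
w6 = A XOR w5 = 0 XOR 0 = 0
So w5 = 0 and w6 = 0.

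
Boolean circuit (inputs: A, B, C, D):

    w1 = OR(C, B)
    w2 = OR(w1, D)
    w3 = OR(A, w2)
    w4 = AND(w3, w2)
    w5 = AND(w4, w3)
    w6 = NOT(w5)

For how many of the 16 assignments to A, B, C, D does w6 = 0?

w6 = NOT(w5) must be 0, so w5 = 1.
Enumerating the 16 input combinations, 14 give w6 = 0 and 2 give w6 = 1.

14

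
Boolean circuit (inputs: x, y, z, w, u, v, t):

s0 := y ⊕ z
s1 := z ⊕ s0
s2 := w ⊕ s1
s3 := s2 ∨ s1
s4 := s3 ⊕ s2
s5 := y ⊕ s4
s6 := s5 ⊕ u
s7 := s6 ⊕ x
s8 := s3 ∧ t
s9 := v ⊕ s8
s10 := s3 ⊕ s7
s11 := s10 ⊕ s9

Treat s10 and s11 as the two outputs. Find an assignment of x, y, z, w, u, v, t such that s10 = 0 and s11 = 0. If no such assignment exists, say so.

x=1, y=1, z=1, w=1, u=0, v=1, t=1

Check with x=1, y=1, z=1, w=1, u=0, v=1, t=1:
s0 = y ⊕ z = 1 ⊕ 1 = 0
s1 = z ⊕ s0 = 1 ⊕ 0 = 1
s2 = w ⊕ s1 = 1 ⊕ 1 = 0
s3 = s2 ∨ s1 = 0 ∨ 1 = 1
s4 = s3 ⊕ s2 = 1 ⊕ 0 = 1
s5 = y ⊕ s4 = 1 ⊕ 1 = 0
s6 = s5 ⊕ u = 0 ⊕ 0 = 0
s7 = s6 ⊕ x = 0 ⊕ 1 = 1
s8 = s3 ∧ t = 1 ∧ 1 = 1
s9 = v ⊕ s8 = 1 ⊕ 1 = 0
s10 = s3 ⊕ s7 = 1 ⊕ 1 = 0
s11 = s10 ⊕ s9 = 0 ⊕ 0 = 0
So s10 = 0 and s11 = 0.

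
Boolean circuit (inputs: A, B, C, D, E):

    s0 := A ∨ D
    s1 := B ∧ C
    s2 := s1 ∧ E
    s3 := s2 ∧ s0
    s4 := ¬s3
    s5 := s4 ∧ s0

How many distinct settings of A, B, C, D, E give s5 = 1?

21

s5 = s4 ∧ s0 must be 1, so both s4 = 1 and s0 = 1.
s4 = ¬s3 must be 1, so s3 = 0.
Enumerating the 32 input combinations, 21 give s5 = 1 and 11 give s5 = 0.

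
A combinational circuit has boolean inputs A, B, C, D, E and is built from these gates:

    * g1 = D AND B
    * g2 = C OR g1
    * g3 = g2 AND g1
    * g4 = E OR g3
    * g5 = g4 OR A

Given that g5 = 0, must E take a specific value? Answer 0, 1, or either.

0

g5 = g4 OR A must be 0, so both g4 = 0 and A = 0.
Every assignment with g5 = 0 has E = 0; there are 6 such assignment(s).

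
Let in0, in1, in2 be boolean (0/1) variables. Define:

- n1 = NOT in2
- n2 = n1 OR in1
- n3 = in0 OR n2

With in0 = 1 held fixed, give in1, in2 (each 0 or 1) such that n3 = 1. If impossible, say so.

n3 = in0 OR n2 must be 1, so at least one of in0, n2 is 1.
Check with in0 = 1 and in1=1, in2=1:
n1 = NOT in2 = NOT 1 = 0
n2 = n1 OR in1 = 0 OR 1 = 1
n3 = in0 OR n2 = 1 OR 1 = 1
So n3 = 1.

in1=1, in2=1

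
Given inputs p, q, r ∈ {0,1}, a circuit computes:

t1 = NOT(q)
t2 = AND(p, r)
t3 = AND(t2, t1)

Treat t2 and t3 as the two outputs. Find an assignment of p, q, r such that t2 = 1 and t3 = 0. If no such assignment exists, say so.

Check with p=1, q=1, r=1:
t1 = NOT(q) = NOT 1 = 0
t2 = AND(p, r) = AND(1, 1) = 1
t3 = AND(t2, t1) = AND(1, 0) = 0
So t2 = 1 and t3 = 0.

p=1, q=1, r=1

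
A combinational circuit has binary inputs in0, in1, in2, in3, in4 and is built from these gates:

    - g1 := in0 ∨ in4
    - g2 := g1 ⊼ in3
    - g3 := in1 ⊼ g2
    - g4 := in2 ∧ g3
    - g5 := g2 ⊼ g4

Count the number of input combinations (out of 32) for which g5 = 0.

g5 = g2 ⊼ g4 must be 0, so both g2 = 1 and g4 = 1.
g2 = g1 ⊼ in3 must be 1, so at least one of g1, in3 is 0.
g4 = in2 ∧ g3 must be 1, so both in2 = 1 and g3 = 1.
Satisfying assignments:
  in0=0, in1=0, in2=1, in3=0, in4=0
  in0=0, in1=0, in2=1, in3=0, in4=1
  in0=0, in1=0, in2=1, in3=1, in4=0
  in0=1, in1=0, in2=1, in3=0, in4=0
  in0=1, in1=0, in2=1, in3=0, in4=1

5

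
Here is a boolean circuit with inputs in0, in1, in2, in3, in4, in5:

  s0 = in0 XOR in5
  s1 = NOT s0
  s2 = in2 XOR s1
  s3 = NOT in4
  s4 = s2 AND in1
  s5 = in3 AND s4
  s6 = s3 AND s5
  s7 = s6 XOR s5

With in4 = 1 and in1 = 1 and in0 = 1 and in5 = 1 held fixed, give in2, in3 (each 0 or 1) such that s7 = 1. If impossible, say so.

Check with in4 = 1 and in1 = 1 and in0 = 1 and in5 = 1 and in2=0, in3=1:
s0 = in0 XOR in5 = 1 XOR 1 = 0
s1 = NOT s0 = NOT 0 = 1
s2 = in2 XOR s1 = 0 XOR 1 = 1
s3 = NOT in4 = NOT 1 = 0
s4 = s2 AND in1 = 1 AND 1 = 1
s5 = in3 AND s4 = 1 AND 1 = 1
s6 = s3 AND s5 = 0 AND 1 = 0
s7 = s6 XOR s5 = 0 XOR 1 = 1
So s7 = 1.

in2=0 in3=1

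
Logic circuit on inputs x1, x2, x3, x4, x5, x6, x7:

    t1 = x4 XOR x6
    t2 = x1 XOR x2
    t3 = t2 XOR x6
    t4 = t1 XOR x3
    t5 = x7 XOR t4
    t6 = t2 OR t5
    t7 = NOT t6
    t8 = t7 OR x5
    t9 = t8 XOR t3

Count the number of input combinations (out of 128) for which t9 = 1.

t9 = t8 XOR t3 must be 1, so t8 and t3 differ.
Enumerating the 128 input combinations, 64 give t9 = 1 and 64 give t9 = 0.

64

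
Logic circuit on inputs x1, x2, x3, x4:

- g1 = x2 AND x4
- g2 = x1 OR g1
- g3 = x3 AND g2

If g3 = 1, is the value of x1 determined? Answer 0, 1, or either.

Both values of x1 occur among assignments with g3 = 1:
  x1=0: x1=0, x2=1, x3=1, x4=1
  x1=1: x1=1, x2=0, x3=1, x4=0

either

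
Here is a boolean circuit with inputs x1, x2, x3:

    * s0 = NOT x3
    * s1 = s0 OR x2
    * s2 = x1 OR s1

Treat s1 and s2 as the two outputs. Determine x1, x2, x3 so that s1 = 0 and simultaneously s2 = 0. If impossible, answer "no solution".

Check with x1=0, x2=0, x3=1:
s0 = NOT x3 = NOT 1 = 0
s1 = s0 OR x2 = 0 OR 0 = 0
s2 = x1 OR s1 = 0 OR 0 = 0
So s1 = 0 and s2 = 0.

x1=0, x2=0, x3=1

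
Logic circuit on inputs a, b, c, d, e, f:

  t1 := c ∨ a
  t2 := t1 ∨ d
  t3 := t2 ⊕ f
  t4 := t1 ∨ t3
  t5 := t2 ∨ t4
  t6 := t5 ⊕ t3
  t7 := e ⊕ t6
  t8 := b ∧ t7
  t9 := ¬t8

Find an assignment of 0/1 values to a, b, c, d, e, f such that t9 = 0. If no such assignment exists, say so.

Check with a=1, b=1, c=0, d=1, e=0, f=1:
t1 = c ∨ a = 0 ∨ 1 = 1
t2 = t1 ∨ d = 1 ∨ 1 = 1
t3 = t2 ⊕ f = 1 ⊕ 1 = 0
t4 = t1 ∨ t3 = 1 ∨ 0 = 1
t5 = t2 ∨ t4 = 1 ∨ 1 = 1
t6 = t5 ⊕ t3 = 1 ⊕ 0 = 1
t7 = e ⊕ t6 = 0 ⊕ 1 = 1
t8 = b ∧ t7 = 1 ∧ 1 = 1
t9 = ¬t8 = ¬1 = 0
So t9 = 0 as required.

a=1, b=1, c=0, d=1, e=0, f=1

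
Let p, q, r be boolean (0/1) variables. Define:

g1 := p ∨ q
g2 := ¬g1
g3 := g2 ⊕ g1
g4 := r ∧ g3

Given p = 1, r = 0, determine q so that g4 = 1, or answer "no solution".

With p = 1, r = 0 fixed, none of the 2 settings of q give g4 = 1.
For example, with q=1:
g1 = p ∨ q = 1 ∨ 1 = 1
g2 = ¬g1 = ¬1 = 0
g3 = g2 ⊕ g1 = 0 ⊕ 1 = 1
g4 = r ∧ g3 = 0 ∧ 1 = 0
giving g4 = 0 ≠ 1.

no solution exists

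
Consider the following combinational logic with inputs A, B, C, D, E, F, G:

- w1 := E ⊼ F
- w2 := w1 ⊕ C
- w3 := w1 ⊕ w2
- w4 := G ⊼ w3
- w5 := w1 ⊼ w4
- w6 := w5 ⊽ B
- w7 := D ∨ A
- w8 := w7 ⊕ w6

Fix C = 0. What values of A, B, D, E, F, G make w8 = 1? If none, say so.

A=1, B=1, D=0, E=1, F=1, G=0

w8 = w7 ⊕ w6 must be 1, so w7 and w6 differ.
Check with C = 0 and A=1, B=1, D=0, E=1, F=1, G=0:
w1 = E ⊼ F = 1 ⊼ 1 = 0
w2 = w1 ⊕ C = 0 ⊕ 0 = 0
w3 = w1 ⊕ w2 = 0 ⊕ 0 = 0
w4 = G ⊼ w3 = 0 ⊼ 0 = 1
w5 = w1 ⊼ w4 = 0 ⊼ 1 = 1
w6 = w5 ⊽ B = 1 ⊽ 1 = 0
w7 = D ∨ A = 0 ∨ 1 = 1
w8 = w7 ⊕ w6 = 1 ⊕ 0 = 1
So w8 = 1.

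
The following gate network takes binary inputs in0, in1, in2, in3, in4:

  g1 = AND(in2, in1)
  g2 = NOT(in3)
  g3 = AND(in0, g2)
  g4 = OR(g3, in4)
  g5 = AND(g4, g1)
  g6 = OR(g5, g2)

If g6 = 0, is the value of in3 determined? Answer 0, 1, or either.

1

g6 = OR(g5, g2) must be 0, so both g5 = 0 and g2 = 0.
g5 = AND(g4, g1) must be 0, so at least one of g4, g1 is 0.
g2 = NOT(in3) must be 0, so in3 = 1.
Every assignment with g6 = 0 has in3 = 1; there are 14 such assignment(s).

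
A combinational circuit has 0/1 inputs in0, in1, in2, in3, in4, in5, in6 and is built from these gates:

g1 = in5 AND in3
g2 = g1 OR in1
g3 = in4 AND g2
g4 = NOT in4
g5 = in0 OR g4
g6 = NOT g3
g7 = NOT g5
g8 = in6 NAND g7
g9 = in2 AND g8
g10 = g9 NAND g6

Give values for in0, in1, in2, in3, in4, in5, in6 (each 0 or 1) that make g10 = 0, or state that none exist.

in0=0 in1=1 in2=1 in3=1 in4=0 in5=1 in6=1

Check with in0=0 in1=1 in2=1 in3=1 in4=0 in5=1 in6=1:
g1 = in5 AND in3 = 1 AND 1 = 1
g2 = g1 OR in1 = 1 OR 1 = 1
g3 = in4 AND g2 = 0 AND 1 = 0
g4 = NOT in4 = NOT 0 = 1
g5 = in0 OR g4 = 0 OR 1 = 1
g6 = NOT g3 = NOT 0 = 1
g7 = NOT g5 = NOT 1 = 0
g8 = in6 NAND g7 = 1 NAND 0 = 1
g9 = in2 AND g8 = 1 AND 1 = 1
g10 = g9 NAND g6 = 1 NAND 1 = 0
So g10 = 0 as required.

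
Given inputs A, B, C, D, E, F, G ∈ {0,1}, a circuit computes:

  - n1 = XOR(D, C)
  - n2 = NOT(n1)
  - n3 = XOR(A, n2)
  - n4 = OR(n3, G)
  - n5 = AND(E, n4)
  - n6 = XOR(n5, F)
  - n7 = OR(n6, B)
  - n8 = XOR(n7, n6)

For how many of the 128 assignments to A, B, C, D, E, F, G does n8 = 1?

32

n8 = XOR(n7, n6) must be 1, so n7 and n6 differ.
Enumerating the 128 input combinations, 32 give n8 = 1 and 96 give n8 = 0.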